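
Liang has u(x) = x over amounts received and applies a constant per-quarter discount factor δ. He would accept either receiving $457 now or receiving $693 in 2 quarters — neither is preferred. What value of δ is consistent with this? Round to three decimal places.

Indifference means u(457) = δ^2 · u(693), so δ^2 = u(457)/u(693).
With u(x) = x: δ^2 = 457/693 = 0.65945.
Hence δ = (0.65945)^(1/2) = 0.81207.

δ ≈ 0.812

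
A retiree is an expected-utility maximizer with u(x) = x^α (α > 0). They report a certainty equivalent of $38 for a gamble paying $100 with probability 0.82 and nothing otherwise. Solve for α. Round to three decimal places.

Since u(0) = 0, the lottery's EU is 0.82·100^α.
Indifference: 38^α = 0.82·100^α, so (38/100)^α = 0.82.
α = ln(0.82) / ln(38/100) = -0.198451/-0.967584 ≈ 0.205.

α ≈ 0.205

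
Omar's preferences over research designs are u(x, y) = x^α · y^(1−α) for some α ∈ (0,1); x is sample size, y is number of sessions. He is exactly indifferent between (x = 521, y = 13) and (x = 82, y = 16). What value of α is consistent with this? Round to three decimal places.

Set the two utilities equal: 521^α·13^(1−α) = 82^α·16^(1−α).
Taking logs: α·ln 521 + (1−α)·ln 13 = α·ln 82 + (1−α)·ln 16, i.e. α·1.849031 = (1−α)·0.207639.
With A = 1.849031 and B = 0.207639: α·A = (1−α)·B, so α = B/(A+B) = 0.207639/2.056670 ≈ 0.101.

α ≈ 0.101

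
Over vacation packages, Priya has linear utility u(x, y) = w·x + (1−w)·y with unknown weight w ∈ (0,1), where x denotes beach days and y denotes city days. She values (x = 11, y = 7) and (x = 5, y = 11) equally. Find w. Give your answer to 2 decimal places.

Indifference: w·11 + (1−w)·7 = w·5 + (1−w)·11.
w·(11−5) = (1−w)·(11−7), i.e. w·6 = (1−w)·4.
Hence w = 4/(6+4) = 4/10 = 0.40.

w = 0.40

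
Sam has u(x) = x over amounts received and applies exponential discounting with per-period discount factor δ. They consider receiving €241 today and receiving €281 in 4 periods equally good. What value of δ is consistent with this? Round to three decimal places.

The payoff in 4 periods is discounted by δ^4, so u(241) = δ^4·u(281) and δ^4 = u(241)/u(281).
With u(x) = x: δ^4 = 241/281 = 0.85765.
Taking the 4th root: δ = 0.85765^(1/4) ≈ 0.962.

δ ≈ 0.962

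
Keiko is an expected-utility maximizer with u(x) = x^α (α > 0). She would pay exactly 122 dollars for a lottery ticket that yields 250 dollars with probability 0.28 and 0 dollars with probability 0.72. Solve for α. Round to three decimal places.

The lottery's expected utility is 0.28·u(250) + 0.72·u(0) = 0.28·250^α (since u(0) = 0 for α > 0).
Indifference: 122^α = 0.28·250^α, so (122/250)^α = 0.28.
Take logs: α = ln 0.28 / ln(122/250) ≈ 1.77432.

α ≈ 1.774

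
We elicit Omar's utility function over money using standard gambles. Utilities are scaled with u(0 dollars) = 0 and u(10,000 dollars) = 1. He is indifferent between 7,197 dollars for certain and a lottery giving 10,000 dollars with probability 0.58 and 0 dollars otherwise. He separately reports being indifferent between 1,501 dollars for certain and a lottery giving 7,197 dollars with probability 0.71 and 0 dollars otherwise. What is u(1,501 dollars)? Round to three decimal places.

First, u(7,197 dollars) = 0.58·u(10,000 dollars) + 0.42·u(0 dollars) = 0.58.
Chaining: u(1,501 dollars) = 0.71·0.58 + 0.29·0.00 = 0.4118.

0.412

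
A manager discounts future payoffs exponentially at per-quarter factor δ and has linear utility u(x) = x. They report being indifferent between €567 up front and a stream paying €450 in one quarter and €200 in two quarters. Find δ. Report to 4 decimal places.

Equating present values: 567 = 450δ + 200δ².
That is, 200δ² + 450δ − 567 = 0, a quadratic in δ.
By the quadratic formula (taking the positive root), δ = (−450 + √656100.00) / 400 ≈ 0.9000.

δ ≈ 0.9000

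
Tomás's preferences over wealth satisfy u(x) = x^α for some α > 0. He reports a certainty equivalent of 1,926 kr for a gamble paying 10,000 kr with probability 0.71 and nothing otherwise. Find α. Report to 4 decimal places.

α ≈ 0.2079

The lottery's expected utility is 0.71·u(10000) + 0.29·u(0) = 0.71·10000^α (since u(0) = 0 for α > 0).
Indifference: 1926^α = 0.71·10000^α, so (1926/10000)^α = 0.71.
Taking logs: α·ln(1926/10000) = ln(0.71), so α = -0.3424903 / -1.6471398 ≈ 0.2079.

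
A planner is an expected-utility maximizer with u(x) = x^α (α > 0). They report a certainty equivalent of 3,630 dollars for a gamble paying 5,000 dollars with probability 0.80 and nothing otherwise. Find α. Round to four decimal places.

α ≈ 0.6969

Since u(0) = 0, the lottery's EU is 0.80·5000^α.
Equating: 3630^α = 0.80·5000^α, i.e. 0.7260^α = 0.80.
Take logs: α = ln 0.80 / ln(3630/5000) ≈ 0.696877.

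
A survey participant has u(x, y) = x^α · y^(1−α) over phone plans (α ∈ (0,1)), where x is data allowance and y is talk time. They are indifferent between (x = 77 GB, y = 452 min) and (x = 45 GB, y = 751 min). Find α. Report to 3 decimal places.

α ≈ 0.486

Indifference: 77^α · 452^(1−α) = 45^α · 751^(1−α).
Rearrange to (77/45)^α = (751/452)^(1−α) and take logs: α·0.537143 = (1−α)·0.507723.
Thus α·(1.044866) = 0.507723, so α = 0.507723/1.044866 ≈ 0.486.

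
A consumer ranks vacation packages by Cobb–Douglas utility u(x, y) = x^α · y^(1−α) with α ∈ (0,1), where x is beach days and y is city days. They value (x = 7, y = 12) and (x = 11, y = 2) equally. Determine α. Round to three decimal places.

α ≈ 0.799

Set the two utilities equal: 7^α·12^(1−α) = 11^α·2^(1−α).
Rearrange to (7/11)^α = (2/12)^(1−α) and take logs: α·-0.451985 = (1−α)·-1.791759.
Thus α·(-2.243744) = -1.791759, so α = -1.791759/-2.243744 ≈ 0.799.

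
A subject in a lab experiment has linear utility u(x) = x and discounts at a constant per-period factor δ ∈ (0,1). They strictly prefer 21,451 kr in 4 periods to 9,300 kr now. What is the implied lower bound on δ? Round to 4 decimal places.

δ > 0.8114

Comparing present values: 9300 < δ^4·21451.
Hence δ^4 > 9300/21451 = 0.43355, and x ↦ x^(1/4) is increasing on (0,∞).
δ > 0.43355^(1/4) = 0.8114.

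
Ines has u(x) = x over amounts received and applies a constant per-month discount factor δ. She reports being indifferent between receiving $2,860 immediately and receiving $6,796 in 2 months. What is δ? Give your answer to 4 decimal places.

Indifference means u(2860) = δ^2 · u(6796), so δ^2 = u(2860)/u(6796).
With u(x) = x: δ^2 = 2860/6796 = 0.42084.
Taking the square root: δ = 0.42084^(1/2) ≈ 0.6487.

δ ≈ 0.6487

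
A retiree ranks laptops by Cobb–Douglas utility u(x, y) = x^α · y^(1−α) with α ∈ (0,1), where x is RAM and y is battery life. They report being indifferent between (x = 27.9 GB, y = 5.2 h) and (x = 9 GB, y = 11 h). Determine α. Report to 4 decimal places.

α ≈ 0.3984

Set the two utilities equal: 27.9^α·5.2^(1−α) = 9^α·11^(1−α).
(27.9/9)^α = (11/5.2)^(1−α); take logs: α·ln(27.9/9) = (1−α)·ln(11/5.2), i.e. α·1.1314021 = (1−α)·0.7492366.
So α/(1−α) = (0.7492366)/(1.1314021) = 0.6622196, and α = 0.6622196/1.6622196 ≈ 0.3984.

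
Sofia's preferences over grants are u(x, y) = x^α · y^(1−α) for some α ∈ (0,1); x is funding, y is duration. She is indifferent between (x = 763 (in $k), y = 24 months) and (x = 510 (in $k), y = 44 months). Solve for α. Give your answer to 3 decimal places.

α ≈ 0.601

Set the two utilities equal: 763^α·24^(1−α) = 510^α·44^(1−α).
Rearrange to (763/510)^α = (44/24)^(1−α) and take logs: α·0.402847 = (1−α)·0.606136.
So α/(1−α) = (0.606136)/(0.402847) = 1.504631, and α = 1.504631/2.504631 ≈ 0.601.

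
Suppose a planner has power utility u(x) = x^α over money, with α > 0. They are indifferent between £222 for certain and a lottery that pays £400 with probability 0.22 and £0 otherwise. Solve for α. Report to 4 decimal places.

α ≈ 2.5716

The lottery's expected utility is 0.22·u(400) + 0.78·u(0) = 0.22·400^α (since u(0) = 0 for α > 0).
Equating: 222^α = 0.22·400^α, i.e. 0.5550^α = 0.22.
α = ln(0.22) / ln(222/400) = -1.5141277/-0.5887872 ≈ 2.5716.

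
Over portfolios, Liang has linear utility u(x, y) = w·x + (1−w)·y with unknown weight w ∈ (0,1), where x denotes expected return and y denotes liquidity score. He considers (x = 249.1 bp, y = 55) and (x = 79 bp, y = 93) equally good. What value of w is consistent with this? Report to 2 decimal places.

w = 0.18

Indifference: w·249.1 + (1−w)·55 = w·79 + (1−w)·93.
Rearranging, 170.1·w − 38·(1−w) = 0.
Hence w = 38/(170.1+38) = 38/208.1 = 0.18.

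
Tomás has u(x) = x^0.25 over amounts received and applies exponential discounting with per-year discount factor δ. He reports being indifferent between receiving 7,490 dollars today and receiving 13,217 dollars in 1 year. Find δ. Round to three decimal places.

δ ≈ 0.868

Indifference means u(7490) = δ · u(13217), so δ = u(7490)/u(13217).
Since u(x) = x^0.25, δ = (7490/13217)^0.25 = 0.56669^0.25 = 0.86764.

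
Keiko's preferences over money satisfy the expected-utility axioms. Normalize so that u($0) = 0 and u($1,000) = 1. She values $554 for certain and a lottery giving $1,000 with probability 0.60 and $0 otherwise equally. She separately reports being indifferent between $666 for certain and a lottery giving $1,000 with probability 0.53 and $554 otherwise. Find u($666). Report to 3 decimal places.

From the first indifference, u($554) = 0.60·u($1,000) + 0.40·u($0) = 0.60·1 + 0.40·0 = 0.60.
Then u($666) = 0.53·u($1,000) + 0.47·u($554) = 0.53·1.00 + 0.47·0.60 = 0.8120.

0.812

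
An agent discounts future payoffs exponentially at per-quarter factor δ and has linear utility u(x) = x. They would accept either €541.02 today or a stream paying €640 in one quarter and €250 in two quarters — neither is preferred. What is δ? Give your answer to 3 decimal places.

Present value of the stream is 640·δ + 250·δ². Indifference gives 640δ + 250δ² = 541.02.
Rearranged: 250δ² + 640δ − 541.02 = 0.
δ = (−640 + √(640² + 4·250·541.02)) / (2·250) = (−640 + √950620.00) / 500 ≈ 0.670.

δ ≈ 0.670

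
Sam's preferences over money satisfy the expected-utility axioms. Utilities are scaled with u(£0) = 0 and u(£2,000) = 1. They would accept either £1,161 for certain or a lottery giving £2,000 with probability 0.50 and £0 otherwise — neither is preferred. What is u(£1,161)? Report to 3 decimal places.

0.500

By the standard-gamble method, u(£1,161) is just the indifference probability on the best outcome: 0.50.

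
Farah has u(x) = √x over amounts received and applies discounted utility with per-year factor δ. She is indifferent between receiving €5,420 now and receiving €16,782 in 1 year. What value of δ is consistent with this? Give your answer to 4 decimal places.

Equating discounted utilities: u(5420) = δ·u(16782) ⇒ δ = u(5420)/u(16782).
With u(x) = √x: δ = √5420/√16782 = √(5420/16782) = 0.56830.

δ ≈ 0.5683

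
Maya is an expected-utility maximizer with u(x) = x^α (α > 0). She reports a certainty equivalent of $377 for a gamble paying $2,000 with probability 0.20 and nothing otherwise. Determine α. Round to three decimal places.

α ≈ 0.965

The lottery's expected utility is 0.20·u(2000) + 0.80·u(0) = 0.20·2000^α (since u(0) = 0 for α > 0).
Equating: 377^α = 0.20·2000^α, i.e. 0.1885^α = 0.20.
Take logs: α = ln 0.20 / ln(377/2000) ≈ 0.96451.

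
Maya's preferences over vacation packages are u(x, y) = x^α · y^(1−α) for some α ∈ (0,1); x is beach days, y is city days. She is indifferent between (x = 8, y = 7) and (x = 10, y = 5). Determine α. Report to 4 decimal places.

α ≈ 0.6013

The Cobb–Douglas utilities coincide, so 8^α·7^(1−α) = 10^α·5^(1−α).
Rearrange to (8/10)^α = (5/7)^(1−α) and take logs: α·-0.2231436 = (1−α)·-0.3364722.
So α/(1−α) = (-0.3364722)/(-0.2231436) = 1.5078730, and α = 1.5078730/2.5078730 ≈ 0.6013.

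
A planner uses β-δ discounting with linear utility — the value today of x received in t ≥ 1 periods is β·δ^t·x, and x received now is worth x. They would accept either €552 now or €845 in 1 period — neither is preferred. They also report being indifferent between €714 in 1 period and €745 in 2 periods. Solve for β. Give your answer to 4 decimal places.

The second indifference involves only future payoffs, so β cancels: β·δ^1·714 = β·δ^2·745, giving δ = 714/745 = 0.95839.
Substituting δ into 552 = β·δ·845: β = 552/(809.839) ≈ 0.6816.

β ≈ 0.6816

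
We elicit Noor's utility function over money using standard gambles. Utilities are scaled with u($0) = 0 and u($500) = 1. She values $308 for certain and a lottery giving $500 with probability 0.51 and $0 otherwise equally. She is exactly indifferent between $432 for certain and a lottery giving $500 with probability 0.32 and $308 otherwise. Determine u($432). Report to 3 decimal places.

0.667

From the first indifference, u($308) = 0.51·u($500) + 0.49·u($0) = 0.51·1 + 0.49·0 = 0.51.
The second indifference gives u($432) = 0.32·u($500) + 0.68·u($308) = 0.32·1.00 + 0.68·0.51 = 0.6668.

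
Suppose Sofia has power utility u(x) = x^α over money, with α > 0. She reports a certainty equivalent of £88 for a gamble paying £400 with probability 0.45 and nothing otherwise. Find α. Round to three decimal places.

α ≈ 0.527

EU(lottery) = 0.45·400^α + 0.55·0 = 0.45·400^α.
Equating: 88^α = 0.45·400^α, i.e. 0.2200^α = 0.45.
α = ln(0.45) / ln(88/400) = -0.798508/-1.514128 ≈ 0.527.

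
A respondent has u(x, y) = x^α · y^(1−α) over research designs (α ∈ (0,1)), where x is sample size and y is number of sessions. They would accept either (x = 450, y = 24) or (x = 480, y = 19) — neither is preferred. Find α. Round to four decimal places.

α ≈ 0.7835

Indifference: 450^α · 24^(1−α) = 480^α · 19^(1−α).
Rearrange to (450/480)^α = (19/24)^(1−α) and take logs: α·-0.0645385 = (1−α)·-0.2336149.
Thus α·(-0.2981534) = -0.2336149, so α = -0.2336149/-0.2981534 ≈ 0.7835.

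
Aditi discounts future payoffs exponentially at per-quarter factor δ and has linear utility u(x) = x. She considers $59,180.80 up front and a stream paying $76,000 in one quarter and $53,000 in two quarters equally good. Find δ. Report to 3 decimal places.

Equating present values: 59180.80 = 76000δ + 53000δ².
That is, 53000δ² + 76000δ − 59180.80 = 0, a quadratic in δ.
By the quadratic formula (taking the positive root), δ = (−76000 + √18322329600.00) / 106000 ≈ 0.560.

δ ≈ 0.560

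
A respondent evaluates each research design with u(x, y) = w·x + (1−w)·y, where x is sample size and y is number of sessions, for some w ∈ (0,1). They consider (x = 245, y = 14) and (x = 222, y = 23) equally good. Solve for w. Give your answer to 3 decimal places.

w = 0.281

Indifference: w·245 + (1−w)·14 = w·222 + (1−w)·23.
Collecting terms: w·23 = (1−w)·9.
The marginal rate of substitution is 9/23, so w = 9/(23+9) = 0.281.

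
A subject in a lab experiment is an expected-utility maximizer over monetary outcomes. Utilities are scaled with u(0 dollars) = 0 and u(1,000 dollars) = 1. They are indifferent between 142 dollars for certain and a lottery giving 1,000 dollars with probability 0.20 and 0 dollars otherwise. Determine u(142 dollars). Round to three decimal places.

The indifference gives u(142 dollars) = 0.20·u(1,000 dollars) + 0.80·u(0 dollars) = 0.20·1 + 0.80·0 = 0.20.

0.200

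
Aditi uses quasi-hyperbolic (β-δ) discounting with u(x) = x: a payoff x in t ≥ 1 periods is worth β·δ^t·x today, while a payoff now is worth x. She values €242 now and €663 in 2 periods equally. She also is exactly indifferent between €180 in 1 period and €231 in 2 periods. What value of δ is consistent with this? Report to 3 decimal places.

δ ≈ 0.779

Both payoffs in the second observation are in the future, so β drops out: δ^1·180 = δ^2·231 ⇒ δ = 180/231 = 0.77922.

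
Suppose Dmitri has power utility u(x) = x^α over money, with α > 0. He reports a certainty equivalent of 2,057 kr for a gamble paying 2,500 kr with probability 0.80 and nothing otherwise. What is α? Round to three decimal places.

α ≈ 1.144

Since u(0) = 0, the lottery's EU is 0.80·2500^α.
Indifference: 2057^α = 0.80·2500^α, so (2057/2500)^α = 0.80.
Taking logs: α·ln(2057/2500) = ln(0.80), so α = -0.223144 / -0.195042 ≈ 1.144.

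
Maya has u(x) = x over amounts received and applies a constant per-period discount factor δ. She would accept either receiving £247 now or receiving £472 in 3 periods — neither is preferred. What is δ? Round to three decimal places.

δ ≈ 0.806

Equating discounted utilities: u(247) = δ^3·u(472) ⇒ δ^3 = u(247)/u(472).
With u(x) = x: δ^3 = 247/472 = 0.52331.
Hence δ = (0.52331)^(1/3) = 0.80585.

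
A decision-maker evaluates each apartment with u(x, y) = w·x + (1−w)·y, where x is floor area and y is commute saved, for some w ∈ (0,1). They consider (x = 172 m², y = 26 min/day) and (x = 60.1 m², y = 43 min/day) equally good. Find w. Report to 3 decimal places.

w = 0.132

Indifference: w·172 + (1−w)·26 = w·60.1 + (1−w)·43.
Collecting terms: w·111.9 = (1−w)·17.
The marginal rate of substitution is 17/111.9, so w = 17/(111.9+17) = 0.132.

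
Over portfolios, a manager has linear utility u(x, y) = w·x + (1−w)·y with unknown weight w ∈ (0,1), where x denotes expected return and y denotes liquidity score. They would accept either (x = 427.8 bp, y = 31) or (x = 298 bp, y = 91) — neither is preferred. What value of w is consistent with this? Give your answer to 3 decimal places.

w = 0.316

Equating utilities: w·427.8 + (1−w)·31 = w·298 + (1−w)·91.
Rearranging, 129.8·w − 60·(1−w) = 0.
Hence w = 60/(129.8+60) = 60/189.8 = 0.316.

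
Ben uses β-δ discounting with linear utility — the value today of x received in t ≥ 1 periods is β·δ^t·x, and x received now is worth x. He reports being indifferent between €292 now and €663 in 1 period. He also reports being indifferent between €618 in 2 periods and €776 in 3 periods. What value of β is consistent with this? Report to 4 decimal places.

β ≈ 0.5530

From the later pair, β·δ^2·618 = β·δ^3·776; dividing through, δ = 618/776 = 0.79639.
The first indifference: 292 = β·δ·663, so β = 292/(δ·663) = 292/(0.79639·663) ≈ 0.5530.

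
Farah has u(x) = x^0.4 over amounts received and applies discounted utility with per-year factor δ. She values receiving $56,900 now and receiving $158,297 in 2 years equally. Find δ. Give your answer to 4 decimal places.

δ ≈ 0.8149

The payoff in 2 years is discounted by δ^2, so u(56900) = δ^2·u(158297) and δ^2 = u(56900)/u(158297).
Since u(x) = x^0.4, δ^2 = (56900/158297)^0.4 = 0.35945^0.4 = 0.66413.
Hence δ = (0.66413)^(1/2) = 0.814944.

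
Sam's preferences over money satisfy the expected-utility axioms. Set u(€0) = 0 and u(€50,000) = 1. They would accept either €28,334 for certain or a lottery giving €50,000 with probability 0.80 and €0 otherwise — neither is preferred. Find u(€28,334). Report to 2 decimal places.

u(€28,334) equals the lottery's expected utility: 0.80·1 + 0.20·0 = 0.80.

0.80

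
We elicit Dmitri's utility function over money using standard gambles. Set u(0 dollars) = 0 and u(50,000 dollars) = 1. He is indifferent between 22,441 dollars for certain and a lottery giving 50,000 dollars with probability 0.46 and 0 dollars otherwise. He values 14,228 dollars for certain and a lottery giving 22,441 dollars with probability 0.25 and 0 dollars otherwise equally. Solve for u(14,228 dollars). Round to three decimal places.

0.115

From the first indifference, u(22,441 dollars) = 0.46·u(50,000 dollars) + 0.54·u(0 dollars) = 0.46·1 + 0.54·0 = 0.46.
Chaining: u(14,228 dollars) = 0.25·0.46 + 0.75·0.00 = 0.1150.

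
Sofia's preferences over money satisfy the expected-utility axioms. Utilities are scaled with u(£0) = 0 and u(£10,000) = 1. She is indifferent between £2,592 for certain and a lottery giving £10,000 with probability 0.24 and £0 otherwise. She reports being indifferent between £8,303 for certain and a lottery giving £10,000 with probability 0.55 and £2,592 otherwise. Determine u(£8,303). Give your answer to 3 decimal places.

The first gamble pins u(£2,592): it must equal 0.24·1 + 0.76·0 = 0.24.
Chaining: u(£8,303) = 0.55·1.00 + 0.45·0.24 = 0.6580.

0.658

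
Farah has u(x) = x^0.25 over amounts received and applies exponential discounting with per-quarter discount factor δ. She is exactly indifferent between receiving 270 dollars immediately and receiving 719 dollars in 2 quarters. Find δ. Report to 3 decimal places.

Indifference means u(270) = δ^2 · u(719), so δ^2 = u(270)/u(719).
Since u(x) = x^0.25, δ^2 = (270/719)^0.25 = 0.37552^0.25 = 0.78281.
Taking the square root: δ = 0.78281^(1/2) ≈ 0.885.

δ ≈ 0.885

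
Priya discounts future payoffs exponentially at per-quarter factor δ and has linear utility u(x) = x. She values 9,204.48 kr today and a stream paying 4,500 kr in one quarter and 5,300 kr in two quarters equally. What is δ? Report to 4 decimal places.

δ ≈ 0.9600

The stream is worth 4500δ + 5300δ² today, so 4500δ + 5300δ² = 9204.48.
So 5300δ² + 4500δ − 9204.48 = 0.
The positive root is δ = [−4500 + √(4500² + 4·5300·9204.48)] / (2·5300) = (−4500 + 14676.000)/10600 ≈ 0.9600.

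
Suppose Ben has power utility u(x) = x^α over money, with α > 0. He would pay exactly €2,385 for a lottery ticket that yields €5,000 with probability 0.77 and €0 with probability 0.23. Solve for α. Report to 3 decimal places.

Since u(0) = 0, the lottery's EU is 0.77·5000^α.
Setting u(2385) equal to that: 2385^α = 0.77·5000^α ⇒ (2385/5000)^α = 0.77.
α = ln(0.77) / ln(2385/5000) = -0.261365/-0.740239 ≈ 0.353.

α ≈ 0.353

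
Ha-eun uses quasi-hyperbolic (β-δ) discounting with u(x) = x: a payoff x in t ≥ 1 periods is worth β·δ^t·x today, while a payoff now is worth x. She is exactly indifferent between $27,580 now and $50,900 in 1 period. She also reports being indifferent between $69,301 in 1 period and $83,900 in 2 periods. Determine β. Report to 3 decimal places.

β ≈ 0.656

Both payoffs in the second observation are in the future, so β drops out: δ^1·69301 = δ^2·83900 ⇒ δ = 69301/83900 = 0.82600.
Substituting δ into 27580 = β·δ·50900: β = 27580/(42043.157) ≈ 0.656.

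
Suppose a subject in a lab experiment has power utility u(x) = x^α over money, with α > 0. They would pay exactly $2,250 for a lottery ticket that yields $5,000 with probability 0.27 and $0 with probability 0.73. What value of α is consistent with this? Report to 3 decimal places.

EU(lottery) = 0.27·5000^α + 0.73·0 = 0.27·5000^α.
Equating: 2250^α = 0.27·5000^α, i.e. 0.4500^α = 0.27.
α = ln(0.27) / ln(2250/5000) = -1.309333/-0.798508 ≈ 1.640.

α ≈ 1.640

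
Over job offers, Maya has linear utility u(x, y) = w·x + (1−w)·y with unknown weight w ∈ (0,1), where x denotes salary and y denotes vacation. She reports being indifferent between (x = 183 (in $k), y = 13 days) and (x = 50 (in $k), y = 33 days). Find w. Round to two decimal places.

w = 0.13

Equating utilities: w·183 + (1−w)·13 = w·50 + (1−w)·33.
w·(183−50) = (1−w)·(33−13), i.e. w·133 = (1−w)·20.
So w/(1−w) = 20/133 = 0.1504, giving w = 20/(133+20) = 0.13.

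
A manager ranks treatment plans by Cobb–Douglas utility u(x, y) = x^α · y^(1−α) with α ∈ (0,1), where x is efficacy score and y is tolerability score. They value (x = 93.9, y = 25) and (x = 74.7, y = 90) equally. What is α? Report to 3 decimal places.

The Cobb–Douglas utilities coincide, so 93.9^α·25^(1−α) = 74.7^α·90^(1−α).
(93.9/74.7)^α = (90/25)^(1−α); take logs: α·ln(93.9/74.7) = (1−α)·ln(90/25), i.e. α·0.228750 = (1−α)·1.280934.
Thus α·(1.509684) = 1.280934, so α = 1.280934/1.509684 ≈ 0.848.

α ≈ 0.848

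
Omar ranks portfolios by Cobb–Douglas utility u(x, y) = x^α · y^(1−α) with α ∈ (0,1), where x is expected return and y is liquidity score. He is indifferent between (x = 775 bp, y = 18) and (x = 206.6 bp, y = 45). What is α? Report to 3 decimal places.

Set the two utilities equal: 775^α·18^(1−α) = 206.6^α·45^(1−α).
(775/206.6)^α = (45/18)^(1−α); take logs: α·ln(775/206.6) = (1−α)·ln(45/18), i.e. α·1.322078 = (1−α)·0.916291.
With A = 1.322078 and B = 0.916291: α·A = (1−α)·B, so α = B/(A+B) = 0.916291/2.238369 ≈ 0.409.

α ≈ 0.409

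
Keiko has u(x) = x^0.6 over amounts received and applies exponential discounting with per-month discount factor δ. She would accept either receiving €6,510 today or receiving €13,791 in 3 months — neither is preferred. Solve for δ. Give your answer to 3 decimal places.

δ ≈ 0.861

Equating discounted utilities: u(6510) = δ^3·u(13791) ⇒ δ^3 = u(6510)/u(13791).
Since u(x) = x^0.6, δ^3 = (6510/13791)^0.6 = 0.47205^0.6 = 0.63737.
Hence δ = (0.63737)^(1/3) = 0.86059.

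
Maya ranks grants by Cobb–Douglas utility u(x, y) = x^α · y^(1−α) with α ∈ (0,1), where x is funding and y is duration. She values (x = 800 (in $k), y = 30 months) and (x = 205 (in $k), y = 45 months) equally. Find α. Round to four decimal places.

α ≈ 0.2295

The Cobb–Douglas utilities coincide, so 800^α·30^(1−α) = 205^α·45^(1−α).
Taking logs: α·ln 800 + (1−α)·ln 30 = α·ln 205 + (1−α)·ln 45, i.e. α·1.3616017 = (1−α)·0.4054651.
Thus α·(1.7670668) = 0.4054651, so α = 0.4054651/1.7670668 ≈ 0.2295.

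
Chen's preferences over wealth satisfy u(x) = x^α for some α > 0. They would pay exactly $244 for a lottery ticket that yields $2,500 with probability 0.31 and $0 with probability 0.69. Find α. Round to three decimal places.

α ≈ 0.503

Since u(0) = 0, the lottery's EU is 0.31·2500^α.
Equating: 244^α = 0.31·2500^α, i.e. 0.0976^α = 0.31.
Taking logs: α·ln(244/2500) = ln(0.31), so α = -1.171183 / -2.326878 ≈ 0.503.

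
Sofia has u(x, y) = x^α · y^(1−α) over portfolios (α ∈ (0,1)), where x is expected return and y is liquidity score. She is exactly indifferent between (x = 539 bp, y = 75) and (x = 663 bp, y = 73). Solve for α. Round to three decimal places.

α ≈ 0.115

Indifference: 539^α · 75^(1−α) = 663^α · 73^(1−α).
(539/663)^α = (73/75)^(1−α); take logs: α·ln(539/663) = (1−α)·ln(73/75), i.e. α·-0.207059 = (1−α)·-0.027029.
So α/(1−α) = (-0.027029)/(-0.207059) = 0.130538, and α = 0.130538/1.130538 ≈ 0.115.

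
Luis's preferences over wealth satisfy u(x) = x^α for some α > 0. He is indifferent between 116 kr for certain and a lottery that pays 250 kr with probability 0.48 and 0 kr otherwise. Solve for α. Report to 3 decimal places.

Since u(0) = 0, the lottery's EU is 0.48·250^α.
Equating: 116^α = 0.48·250^α, i.e. 0.4640^α = 0.48.
α = ln(0.48) / ln(116/250) = -0.733969/-0.767871 ≈ 0.956.

α ≈ 0.956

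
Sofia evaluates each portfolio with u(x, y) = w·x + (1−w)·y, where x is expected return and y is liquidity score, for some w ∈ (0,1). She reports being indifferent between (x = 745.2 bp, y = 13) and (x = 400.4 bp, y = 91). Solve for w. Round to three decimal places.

w = 0.184

u(745.2,13) = u(400.4,91) means w·745.2 + (1−w)·13 = w·400.4 + (1−w)·91.
Rearranging, 344.8·w − 78·(1−w) = 0.
Hence w = 78/(344.8+78) = 78/422.8 = 0.184.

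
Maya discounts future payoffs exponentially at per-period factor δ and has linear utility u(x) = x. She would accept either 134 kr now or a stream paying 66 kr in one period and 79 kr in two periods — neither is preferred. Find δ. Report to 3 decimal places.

The stream is worth 66δ + 79δ² today, so 66δ + 79δ² = 134.
That is, 79δ² + 66δ − 134 = 0, a quadratic in δ.
The positive root is δ = [−66 + √(66² + 4·79·134)] / (2·79) = (−66 + 216.102)/158 ≈ 0.950.

δ ≈ 0.950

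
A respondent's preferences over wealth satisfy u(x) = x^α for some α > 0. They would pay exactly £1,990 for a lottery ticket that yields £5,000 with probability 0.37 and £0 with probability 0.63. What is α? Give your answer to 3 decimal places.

α ≈ 1.079

The lottery's expected utility is 0.37·u(5000) + 0.63·u(0) = 0.37·5000^α (since u(0) = 0 for α > 0).
Indifference: 1990^α = 0.37·5000^α, so (1990/5000)^α = 0.37.
Take logs: α = ln 0.37 / ln(1990/5000) ≈ 1.07918.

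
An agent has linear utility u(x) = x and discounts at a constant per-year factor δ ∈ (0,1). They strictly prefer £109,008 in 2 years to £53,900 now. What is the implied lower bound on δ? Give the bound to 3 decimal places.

Under u(x) = x this choice says 53900 < δ^2·109008.
So δ^2 > 53900/109008 = 0.49446; taking the square root of both positive sides preserves the inequality.
δ > (53900/109008)^(1/2) ≈ 0.703.

δ > 0.703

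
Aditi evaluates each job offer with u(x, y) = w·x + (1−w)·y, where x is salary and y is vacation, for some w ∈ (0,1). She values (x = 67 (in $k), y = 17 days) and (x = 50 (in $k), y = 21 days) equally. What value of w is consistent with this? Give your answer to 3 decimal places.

Indifference: w·67 + (1−w)·17 = w·50 + (1−w)·21.
Rearranging, 17·w − 4·(1−w) = 0.
So w/(1−w) = 4/17 = 0.2353, giving w = 4/(17+4) = 0.190.

w = 0.190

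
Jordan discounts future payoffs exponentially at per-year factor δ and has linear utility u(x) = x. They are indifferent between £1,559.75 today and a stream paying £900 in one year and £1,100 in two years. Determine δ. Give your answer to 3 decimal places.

δ ≈ 0.850

Present value of the stream is 900·δ + 1100·δ². Indifference gives 900δ + 1100δ² = 1559.75.
So 1100δ² + 900δ − 1559.75 = 0.
By the quadratic formula (taking the positive root), δ = (−900 + √7672900.00) / 2200 ≈ 0.850.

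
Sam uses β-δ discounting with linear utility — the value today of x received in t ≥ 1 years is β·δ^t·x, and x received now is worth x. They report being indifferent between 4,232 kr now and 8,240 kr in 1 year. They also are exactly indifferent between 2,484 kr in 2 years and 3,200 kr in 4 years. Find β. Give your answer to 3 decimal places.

β ≈ 0.583

Both payoffs in the second observation are in the future, so β drops out: δ^2·2484 = δ^4·3200 ⇒ δ^2 = 2484/3200 = 0.77625, so δ = 0.88105.
The first indifference: 4232 = β·δ·8240, so β = 4232/(δ·8240) = 4232/(0.88105·8240) ≈ 0.583.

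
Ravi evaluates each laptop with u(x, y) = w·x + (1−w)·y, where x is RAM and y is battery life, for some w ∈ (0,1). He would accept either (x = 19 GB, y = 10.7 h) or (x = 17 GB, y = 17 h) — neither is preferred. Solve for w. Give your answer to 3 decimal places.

w = 0.759

u(19,10.7) = u(17,17) means w·19 + (1−w)·10.7 = w·17 + (1−w)·17.
Collecting terms: w·2 = (1−w)·6.3.
The marginal rate of substitution is 6.3/2, so w = 6.3/(2+6.3) = 0.759.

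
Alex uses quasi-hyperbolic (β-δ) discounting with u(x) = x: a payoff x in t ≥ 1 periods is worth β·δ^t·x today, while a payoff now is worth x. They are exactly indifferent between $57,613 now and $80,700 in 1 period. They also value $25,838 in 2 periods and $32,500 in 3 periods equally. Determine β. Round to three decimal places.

β ≈ 0.898

The second indifference involves only future payoffs, so β cancels: β·δ^2·25838 = β·δ^3·32500, giving δ = 25838/32500 = 0.79502.
Now use the now-vs-future pair: 57613 = β·δ·80700 gives β = 57613/(0.79502·80700) ≈ 0.898.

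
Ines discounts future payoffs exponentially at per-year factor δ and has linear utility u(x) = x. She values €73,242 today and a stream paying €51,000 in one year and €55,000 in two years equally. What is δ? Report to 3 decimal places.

δ ≈ 0.780

Equating present values: 73242 = 51000δ + 55000δ².
So 55000δ² + 51000δ − 73242 = 0.
δ = (−51000 + √(51000² + 4·55000·73242)) / (2·55000) = (−51000 + √18714240000.00) / 110000 ≈ 0.780.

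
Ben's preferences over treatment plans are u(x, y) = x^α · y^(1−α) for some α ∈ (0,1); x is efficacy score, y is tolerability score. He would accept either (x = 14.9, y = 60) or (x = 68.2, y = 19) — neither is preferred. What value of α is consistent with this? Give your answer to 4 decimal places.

Set the two utilities equal: 14.9^α·60^(1−α) = 68.2^α·19^(1−α).
(14.9/68.2)^α = (19/60)^(1−α); take logs: α·ln(14.9/68.2) = (1−α)·ln(19/60), i.e. α·-1.5210834 = (1−α)·-1.1499056.
Thus α·(-2.6709890) = -1.1499056, so α = -1.1499056/-2.6709890 ≈ 0.4305.

α ≈ 0.4305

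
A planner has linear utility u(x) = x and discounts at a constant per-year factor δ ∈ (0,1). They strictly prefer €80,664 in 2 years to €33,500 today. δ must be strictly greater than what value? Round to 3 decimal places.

δ > 0.644

The preference means 33500 < δ^2·80664.
So δ^2 > 33500/80664 = 0.41530; taking the square root of both positive sides preserves the inequality.
δ > 0.41530^(1/2) = 0.644.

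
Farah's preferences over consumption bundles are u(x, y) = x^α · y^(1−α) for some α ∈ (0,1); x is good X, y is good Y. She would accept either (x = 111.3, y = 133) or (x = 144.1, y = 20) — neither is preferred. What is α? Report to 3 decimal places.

The Cobb–Douglas utilities coincide, so 111.3^α·133^(1−α) = 144.1^α·20^(1−α).
Rearrange to (111.3/144.1)^α = (20/133)^(1−α) and take logs: α·-0.258278 = (1−α)·-1.894617.
With A = -0.258278 and B = -1.894617: α·A = (1−α)·B, so α = B/(A+B) = -1.894617/-2.152895 ≈ 0.880.

α ≈ 0.880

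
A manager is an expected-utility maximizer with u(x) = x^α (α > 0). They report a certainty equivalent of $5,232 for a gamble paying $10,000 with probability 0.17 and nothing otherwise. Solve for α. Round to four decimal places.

EU(lottery) = 0.17·10000^α + 0.83·0 = 0.17·10000^α.
Indifference: 5232^α = 0.17·10000^α, so (5232/10000)^α = 0.17.
Taking logs: α·ln(5232/10000) = ln(0.17), so α = -1.7719568 / -0.6477915 ≈ 2.7354.

α ≈ 2.7354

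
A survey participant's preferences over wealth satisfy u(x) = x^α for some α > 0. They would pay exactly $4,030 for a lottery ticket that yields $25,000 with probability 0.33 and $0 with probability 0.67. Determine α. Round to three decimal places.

Since u(0) = 0, the lottery's EU is 0.33·25000^α.
Equating: 4030^α = 0.33·25000^α, i.e. 0.1612^α = 0.33.
Taking logs: α·ln(4030/25000) = ln(0.33), so α = -1.108663 / -1.825109 ≈ 0.607.

α ≈ 0.607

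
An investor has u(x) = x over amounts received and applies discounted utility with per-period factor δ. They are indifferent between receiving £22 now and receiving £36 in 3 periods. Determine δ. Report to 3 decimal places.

δ ≈ 0.849

The payoff in 3 periods is discounted by δ^3, so u(22) = δ^3·u(36) and δ^3 = u(22)/u(36).
With u(x) = x: δ^3 = 22/36 = 0.61111.
Hence δ = (0.61111)^(1/3) = 0.84861.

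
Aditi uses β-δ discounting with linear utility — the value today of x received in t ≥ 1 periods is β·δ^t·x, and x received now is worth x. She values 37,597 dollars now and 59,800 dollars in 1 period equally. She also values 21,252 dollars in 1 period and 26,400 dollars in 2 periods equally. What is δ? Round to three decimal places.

The second indifference involves only future payoffs, so β cancels: β·δ^1·21252 = β·δ^2·26400, giving δ = 21252/26400 = 0.80500.

δ ≈ 0.805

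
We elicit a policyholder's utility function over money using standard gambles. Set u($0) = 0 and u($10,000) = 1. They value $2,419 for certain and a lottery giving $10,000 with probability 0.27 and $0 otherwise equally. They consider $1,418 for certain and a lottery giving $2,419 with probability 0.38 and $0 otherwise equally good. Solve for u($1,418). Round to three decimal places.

The first gamble pins u($2,419): it must equal 0.27·1 + 0.73·0 = 0.27.
The second indifference gives u($1,418) = 0.38·u($2,419) + 0.62·u($0) = 0.38·0.27 + 0.62·0.00 = 0.1026.

0.103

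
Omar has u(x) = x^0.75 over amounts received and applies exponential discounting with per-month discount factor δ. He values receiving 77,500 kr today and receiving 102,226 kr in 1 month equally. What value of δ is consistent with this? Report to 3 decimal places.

Indifference means u(77500) = δ · u(102226), so δ = u(77500)/u(102226).
Since u(x) = x^0.75, δ = (77500/102226)^0.75 = 0.75812^0.75 = 0.81247.

δ ≈ 0.812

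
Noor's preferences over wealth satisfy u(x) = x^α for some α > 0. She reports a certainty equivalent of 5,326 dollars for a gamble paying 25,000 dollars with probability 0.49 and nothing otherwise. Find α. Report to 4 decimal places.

Since u(0) = 0, the lottery's EU is 0.49·25000^α.
Setting u(5326) equal to that: 5326^α = 0.49·25000^α ⇒ (5326/25000)^α = 0.49.
α = ln(0.49) / ln(5326/25000) = -0.7133499/-1.5462753 ≈ 0.4613.

α ≈ 0.4613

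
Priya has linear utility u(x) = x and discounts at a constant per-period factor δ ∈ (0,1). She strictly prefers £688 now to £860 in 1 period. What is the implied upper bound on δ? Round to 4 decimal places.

δ < 0.8000

The preference means 688 > δ·860.
So δ < 688/860 = 0.80000.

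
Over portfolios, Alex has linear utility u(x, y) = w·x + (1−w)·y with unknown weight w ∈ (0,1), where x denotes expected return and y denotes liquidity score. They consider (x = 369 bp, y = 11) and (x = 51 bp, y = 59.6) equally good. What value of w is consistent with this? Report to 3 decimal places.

Equating utilities: w·369 + (1−w)·11 = w·51 + (1−w)·59.6.
w·(369−51) = (1−w)·(59.6−11), i.e. w·318 = (1−w)·48.6.
Hence w = 48.6/(318+48.6) = 48.6/366.6 = 0.133.

w = 0.133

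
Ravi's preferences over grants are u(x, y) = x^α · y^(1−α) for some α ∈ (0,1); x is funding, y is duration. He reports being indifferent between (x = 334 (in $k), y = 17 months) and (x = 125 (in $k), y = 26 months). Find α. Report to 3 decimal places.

The Cobb–Douglas utilities coincide, so 334^α·17^(1−α) = 125^α·26^(1−α).
Rearrange to (334/125)^α = (26/17)^(1−α) and take logs: α·0.982827 = (1−α)·0.424883.
With A = 0.982827 and B = 0.424883: α·A = (1−α)·B, so α = B/(A+B) = 0.424883/1.407710 ≈ 0.302.

α ≈ 0.302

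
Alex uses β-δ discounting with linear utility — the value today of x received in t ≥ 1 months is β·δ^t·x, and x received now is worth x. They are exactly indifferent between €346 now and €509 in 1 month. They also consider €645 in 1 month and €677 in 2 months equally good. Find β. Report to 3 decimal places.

Both payoffs in the second observation are in the future, so β drops out: δ^1·645 = δ^2·677 ⇒ δ = 645/677 = 0.95273.
The first indifference: 346 = β·δ·509, so β = 346/(δ·509) = 346/(0.95273·509) ≈ 0.713.

β ≈ 0.713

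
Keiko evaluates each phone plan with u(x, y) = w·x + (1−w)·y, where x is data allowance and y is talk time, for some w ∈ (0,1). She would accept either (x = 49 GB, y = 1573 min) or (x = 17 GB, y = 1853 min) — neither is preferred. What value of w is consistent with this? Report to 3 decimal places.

w = 0.897

Equating utilities: w·49 + (1−w)·1573 = w·17 + (1−w)·1853.
Collecting terms: w·32 = (1−w)·280.
The marginal rate of substitution is 280/32, so w = 280/(32+280) = 0.897.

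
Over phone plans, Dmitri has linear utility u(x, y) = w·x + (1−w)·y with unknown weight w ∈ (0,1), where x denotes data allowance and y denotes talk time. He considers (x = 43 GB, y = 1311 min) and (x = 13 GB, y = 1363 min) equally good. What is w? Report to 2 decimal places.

w = 0.63

Equating utilities: w·43 + (1−w)·1311 = w·13 + (1−w)·1363.
w·(43−13) = (1−w)·(1363−1311), i.e. w·30 = (1−w)·52.
The marginal rate of substitution is 52/30, so w = 52/(30+52) = 0.63.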